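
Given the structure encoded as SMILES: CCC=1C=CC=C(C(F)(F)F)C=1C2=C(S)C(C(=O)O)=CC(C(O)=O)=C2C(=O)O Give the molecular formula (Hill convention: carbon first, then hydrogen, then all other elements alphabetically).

Walk through each heavy atom and fill implicit hydrogens from standard valence (C 4, N 3, O 2, S 2, halogen 1):
  atom 1: C, bond orders sum to 1 (valence 4) → 3 H
  atom 2: C, bond orders sum to 2 (valence 4) → 2 H
  atom 3: C, bond orders sum to 4 (valence 4) → 0 H
  atom 4: C, bond orders sum to 3 (valence 4) → 1 H
  atom 5: C, bond orders sum to 3 (valence 4) → 1 H
  atom 6: C, bond orders sum to 3 (valence 4) → 1 H
  atom 7: C, bond orders sum to 4 (valence 4) → 0 H
  atom 8: C, bond orders sum to 4 (valence 4) → 0 H
  atom 9: F (halogen, monovalent) → 0 H
  atom 10: F (halogen, monovalent) → 0 H
  atom 11: F (halogen, monovalent) → 0 H
  atom 12: C, bond orders sum to 4 (valence 4) → 0 H
  atom 13: C, bond orders sum to 4 (valence 4) → 0 H
  atom 14: C, bond orders sum to 4 (valence 4) → 0 H
  atom 15: S, bond orders sum to 1 (valence 2) → 1 H
  atom 16: C, bond orders sum to 4 (valence 4) → 0 H
  atom 17: C, bond orders sum to 4 (valence 4) → 0 H
  atom 18: O, bond orders sum to 2 (valence 2) → 0 H
  atom 19: O, bond orders sum to 1 (valence 2) → 1 H
  atom 20: C, bond orders sum to 3 (valence 4) → 1 H
  atom 21: C, bond orders sum to 4 (valence 4) → 0 H
  atom 22: C, bond orders sum to 4 (valence 4) → 0 H
  atom 23: O, bond orders sum to 1 (valence 2) → 1 H
  atom 24: O, bond orders sum to 2 (valence 2) → 0 H
  atom 25: C, bond orders sum to 4 (valence 4) → 0 H
  atom 26: C, bond orders sum to 4 (valence 4) → 0 H
  atom 27: O, bond orders sum to 2 (valence 2) → 0 H
  atom 28: O, bond orders sum to 1 (valence 2) → 1 H
Totals → C:18, H:13, F:3, O:6, S:1.
In Hill order: C18H13F3O6S.

C18H13F3O6S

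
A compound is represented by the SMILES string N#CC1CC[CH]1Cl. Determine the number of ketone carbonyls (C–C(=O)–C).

Scan the SMILES for the ketone motif — none present.
Groups that are present: 1 nitrile.

0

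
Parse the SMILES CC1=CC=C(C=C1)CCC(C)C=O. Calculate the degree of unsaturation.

5

Degree of unsaturation = (number of rings) + (number of π bonds).
Ring closures in the SMILES: 1.
π bonds: 4 double bonds (each 1 DoU) → 4 DoU from unsaturation.
Total DoU = 1 + 4 = 5.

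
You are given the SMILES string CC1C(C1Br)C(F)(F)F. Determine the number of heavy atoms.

9

Every atom symbol written in the SMILES (organic subset) is one heavy atom; implicit H are not written.
Heavy atoms by element → Br:1, C:5, F:3.
Total: 9.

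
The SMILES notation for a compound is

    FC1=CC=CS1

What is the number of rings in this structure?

1

In SMILES, each pair of matching ring-closure digits denotes one ring-closing bond; the number of such bonds equals the number of independent rings.
Ring-closure bonds here: 1.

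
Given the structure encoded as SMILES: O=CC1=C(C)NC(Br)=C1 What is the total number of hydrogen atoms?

6

Walk through each heavy atom and fill implicit hydrogens from standard valence (C 4, N 3, O 2, S 2, halogen 1):
  atom 1: O, bond orders sum to 2 (valence 2) → 0 H
  atom 2: C, bond orders sum to 3 (valence 4) → 1 H
  atom 3: C, bond orders sum to 4 (valence 4) → 0 H
  atom 4: C, bond orders sum to 4 (valence 4) → 0 H
  atom 5: C, bond orders sum to 1 (valence 4) → 3 H
  atom 6: N, bond orders sum to 2 (valence 3) → 1 H
  atom 7: C, bond orders sum to 4 (valence 4) → 0 H
  atom 8: Br (halogen, monovalent) → 0 H
  atom 9: C, bond orders sum to 3 (valence 4) → 1 H
Total hydrogens: 6.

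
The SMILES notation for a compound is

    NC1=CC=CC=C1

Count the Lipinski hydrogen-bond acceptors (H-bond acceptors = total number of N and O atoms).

1

N atoms: 1; O atoms: 0.
Lipinski HBA = 1 + 0 = 1.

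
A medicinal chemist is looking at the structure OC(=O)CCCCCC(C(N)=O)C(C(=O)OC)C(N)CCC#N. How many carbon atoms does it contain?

Count every carbon token in the SMILES (each C, including those in ring-closure positions and inside branches).
Carbon count: 15.

15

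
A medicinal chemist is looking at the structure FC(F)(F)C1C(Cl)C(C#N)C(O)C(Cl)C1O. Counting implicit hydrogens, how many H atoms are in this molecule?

Walk through each heavy atom and fill implicit hydrogens from standard valence (C 4, N 3, O 2, S 2, halogen 1):
  atom 1: F (halogen, monovalent) → 0 H
  atom 2: C, bond orders sum to 4 (valence 4) → 0 H
  atom 3: F (halogen, monovalent) → 0 H
  atom 4: F (halogen, monovalent) → 0 H
  atom 5: C, bond orders sum to 3 (valence 4) → 1 H
  atom 6: C, bond orders sum to 3 (valence 4) → 1 H
  atom 7: Cl (halogen, monovalent) → 0 H
  atom 8: C, bond orders sum to 3 (valence 4) → 1 H
  atom 9: C, bond orders sum to 4 (valence 4) → 0 H
  atom 10: N, bond orders sum to 3 (valence 3) → 0 H
  atom 11: C, bond orders sum to 3 (valence 4) → 1 H
  atom 12: O, bond orders sum to 1 (valence 2) → 1 H
  atom 13: C, bond orders sum to 3 (valence 4) → 1 H
  atom 14: Cl (halogen, monovalent) → 0 H
  atom 15: C, bond orders sum to 3 (valence 4) → 1 H
  atom 16: O, bond orders sum to 1 (valence 2) → 1 H
Total hydrogens: 8.

8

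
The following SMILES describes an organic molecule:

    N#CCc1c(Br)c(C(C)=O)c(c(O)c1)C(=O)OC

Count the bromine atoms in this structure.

1

Scan the SMILES for Br atoms (remember two-letter symbols like Cl and Br are single atoms).
Bromine count: 1.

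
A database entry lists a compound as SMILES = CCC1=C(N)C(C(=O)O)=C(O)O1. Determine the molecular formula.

Walk through each heavy atom and fill implicit hydrogens from standard valence (C 4, N 3, O 2, S 2, halogen 1):
  atom 1: C, bond orders sum to 1 (valence 4) → 3 H
  atom 2: C, bond orders sum to 2 (valence 4) → 2 H
  atom 3: C, bond orders sum to 4 (valence 4) → 0 H
  atom 4: C, bond orders sum to 4 (valence 4) → 0 H
  atom 5: N, bond orders sum to 1 (valence 3) → 2 H
  atom 6: C, bond orders sum to 4 (valence 4) → 0 H
  atom 7: C, bond orders sum to 4 (valence 4) → 0 H
  atom 8: O, bond orders sum to 2 (valence 2) → 0 H
  atom 9: O, bond orders sum to 1 (valence 2) → 1 H
  atom 10: C, bond orders sum to 4 (valence 4) → 0 H
  atom 11: O, bond orders sum to 1 (valence 2) → 1 H
  atom 12: O, bond orders sum to 2 (valence 2) → 0 H
Totals → C:7, H:9, N:1, O:4.
In Hill order: C7H9NO4.

C7H9NO4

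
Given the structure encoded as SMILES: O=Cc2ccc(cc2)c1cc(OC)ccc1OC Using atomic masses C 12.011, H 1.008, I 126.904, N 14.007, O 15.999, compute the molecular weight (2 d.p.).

242.27 g/mol

First, the molecular formula is C15H14O3 (counting implicit H from valence).
  C: 15 × 12.011 = 180.165
  H: 14 × 1.008 = 14.112
  O: 3 × 15.999 = 47.997
Sum: 15×12.011 + 14×1.008 + 3×15.999 = 242.274 → 242.27 g/mol.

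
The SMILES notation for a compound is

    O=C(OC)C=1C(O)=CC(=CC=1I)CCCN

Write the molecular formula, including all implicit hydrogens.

C11H14INO3

Walk through each heavy atom and fill implicit hydrogens from standard valence (C 4, N 3, O 2, S 2, halogen 1):
  atom 1: O, bond orders sum to 2 (valence 2) → 0 H
  atom 2: C, bond orders sum to 4 (valence 4) → 0 H
  atom 3: O, bond orders sum to 2 (valence 2) → 0 H
  atom 4: C, bond orders sum to 1 (valence 4) → 3 H
  atom 5: C, bond orders sum to 4 (valence 4) → 0 H
  atom 6: C, bond orders sum to 4 (valence 4) → 0 H
  atom 7: O, bond orders sum to 1 (valence 2) → 1 H
  atom 8: C, bond orders sum to 3 (valence 4) → 1 H
  atom 9: C, bond orders sum to 4 (valence 4) → 0 H
  atom 10: C, bond orders sum to 3 (valence 4) → 1 H
  atom 11: C, bond orders sum to 4 (valence 4) → 0 H
  atom 12: I (halogen, monovalent) → 0 H
  atom 13: C, bond orders sum to 2 (valence 4) → 2 H
  atom 14: C, bond orders sum to 2 (valence 4) → 2 H
  atom 15: C, bond orders sum to 2 (valence 4) → 2 H
  atom 16: N, bond orders sum to 1 (valence 3) → 2 H
Totals → C:11, H:14, I:1, N:1, O:3.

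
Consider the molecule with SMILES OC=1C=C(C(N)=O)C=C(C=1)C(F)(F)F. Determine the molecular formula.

Walk through each heavy atom and fill implicit hydrogens from standard valence (C 4, N 3, O 2, S 2, halogen 1):
  atom 1: O, bond orders sum to 1 (valence 2) → 1 H
  atom 2: C, bond orders sum to 4 (valence 4) → 0 H
  atom 3: C, bond orders sum to 3 (valence 4) → 1 H
  atom 4: C, bond orders sum to 4 (valence 4) → 0 H
  atom 5: C, bond orders sum to 4 (valence 4) → 0 H
  atom 6: N, bond orders sum to 1 (valence 3) → 2 H
  atom 7: O, bond orders sum to 2 (valence 2) → 0 H
  atom 8: C, bond orders sum to 3 (valence 4) → 1 H
  atom 9: C, bond orders sum to 4 (valence 4) → 0 H
  atom 10: C, bond orders sum to 3 (valence 4) → 1 H
  atom 11: C, bond orders sum to 4 (valence 4) → 0 H
  atom 12: F (halogen, monovalent) → 0 H
  atom 13: F (halogen, monovalent) → 0 H
  atom 14: F (halogen, monovalent) → 0 H
Totals → C:8, H:6, F:3, N:1, O:2.

C8H6F3NO2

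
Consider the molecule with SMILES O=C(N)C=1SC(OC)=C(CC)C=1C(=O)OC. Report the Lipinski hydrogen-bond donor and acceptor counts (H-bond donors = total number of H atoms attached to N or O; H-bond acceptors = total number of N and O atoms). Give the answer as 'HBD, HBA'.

Donors: find every N or O and count the H atoms it carries.
  atom 1 (O): bond orders sum to 2 → 0 H
  atom 3 (N): bond orders sum to 1 → 2 H
  atom 7 (O): bond orders sum to 2 → 0 H
  atom 14 (O): bond orders sum to 2 → 0 H
  atom 15 (O): bond orders sum to 2 → 0 H
Lipinski HBD = 2.
Acceptors: N atoms = 1, O atoms = 4 → HBA = 5.

2, 5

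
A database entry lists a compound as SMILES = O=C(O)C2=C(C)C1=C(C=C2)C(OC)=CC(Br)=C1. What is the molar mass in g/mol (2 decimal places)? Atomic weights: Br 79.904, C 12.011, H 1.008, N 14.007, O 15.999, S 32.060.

First, the molecular formula is C13H11BrO3 (counting implicit H from valence).
  Br: 1 × 79.904 = 79.904
  C: 13 × 12.011 = 156.143
  H: 11 × 1.008 = 11.088
  O: 3 × 15.999 = 47.997
Sum: 1×79.904 + 13×12.011 + 11×1.008 + 3×15.999 = 295.132 → 295.13 g/mol.

295.13 g/mol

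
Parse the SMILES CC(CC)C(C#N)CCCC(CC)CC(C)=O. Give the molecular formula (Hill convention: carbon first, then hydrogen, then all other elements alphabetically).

Walk through each heavy atom and fill implicit hydrogens from standard valence (C 4, N 3, O 2, S 2, halogen 1):
  atom 1: C, bond orders sum to 1 (valence 4) → 3 H
  atom 2: C, bond orders sum to 3 (valence 4) → 1 H
  atom 3: C, bond orders sum to 2 (valence 4) → 2 H
  atom 4: C, bond orders sum to 1 (valence 4) → 3 H
  atom 5: C, bond orders sum to 3 (valence 4) → 1 H
  atom 6: C, bond orders sum to 4 (valence 4) → 0 H
  atom 7: N, bond orders sum to 3 (valence 3) → 0 H
  atom 8: C, bond orders sum to 2 (valence 4) → 2 H
  atom 9: C, bond orders sum to 2 (valence 4) → 2 H
  atom 10: C, bond orders sum to 2 (valence 4) → 2 H
  atom 11: C, bond orders sum to 3 (valence 4) → 1 H
  atom 12: C, bond orders sum to 2 (valence 4) → 2 H
  atom 13: C, bond orders sum to 1 (valence 4) → 3 H
  atom 14: C, bond orders sum to 2 (valence 4) → 2 H
  atom 15: C, bond orders sum to 4 (valence 4) → 0 H
  atom 16: C, bond orders sum to 1 (valence 4) → 3 H
  atom 17: O, bond orders sum to 2 (valence 2) → 0 H
Totals → C:15, H:27, N:1, O:1.
In Hill order: C15H27NO.

C15H27NO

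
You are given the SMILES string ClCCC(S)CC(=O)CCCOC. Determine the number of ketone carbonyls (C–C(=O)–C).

1

The ketone motif appears at heavy-atom position 7 in the SMILES.
Other groups present: 1 ether, 1 thiol.
Ketone count: 1.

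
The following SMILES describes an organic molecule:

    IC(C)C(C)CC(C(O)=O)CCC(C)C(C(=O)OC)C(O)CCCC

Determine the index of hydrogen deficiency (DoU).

Degree of unsaturation = (number of rings) + (number of π bonds).
Ring closures in the SMILES: 0.
π bonds: 2 double bonds (each 1 DoU) → 2 DoU from unsaturation.
Total DoU = 0 + 2 = 2.

2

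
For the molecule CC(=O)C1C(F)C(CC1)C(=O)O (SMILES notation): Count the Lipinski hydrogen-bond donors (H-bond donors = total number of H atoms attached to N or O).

1

Donors: find every N or O and count the H atoms it carries.
  atom 3 (O): bond orders sum to 2 → 0 H
  atom 11 (O): bond orders sum to 2 → 0 H
  atom 12 (O): bond orders sum to 1 → 1 H
Lipinski HBD = 1.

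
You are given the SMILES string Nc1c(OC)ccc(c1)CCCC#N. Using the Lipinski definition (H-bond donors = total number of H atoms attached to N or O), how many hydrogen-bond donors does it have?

Donors: find every N or O and count the H atoms it carries.
  atom 1 (N): bond orders sum to 1 → 2 H
  atom 4 (O): bond orders sum to 2 → 0 H
  atom 14 (N): bond orders sum to 3 → 0 H
Lipinski HBD = 2.

2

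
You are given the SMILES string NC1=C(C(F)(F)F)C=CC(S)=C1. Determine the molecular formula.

C7H6F3NS

Walk through each heavy atom and fill implicit hydrogens from standard valence (C 4, N 3, O 2, S 2, halogen 1):
  atom 1: N, bond orders sum to 1 (valence 3) → 2 H
  atom 2: C, bond orders sum to 4 (valence 4) → 0 H
  atom 3: C, bond orders sum to 4 (valence 4) → 0 H
  atom 4: C, bond orders sum to 4 (valence 4) → 0 H
  atom 5: F (halogen, monovalent) → 0 H
  atom 6: F (halogen, monovalent) → 0 H
  atom 7: F (halogen, monovalent) → 0 H
  atom 8: C, bond orders sum to 3 (valence 4) → 1 H
  atom 9: C, bond orders sum to 3 (valence 4) → 1 H
  atom 10: C, bond orders sum to 4 (valence 4) → 0 H
  atom 11: S, bond orders sum to 1 (valence 2) → 1 H
  atom 12: C, bond orders sum to 3 (valence 4) → 1 H
Totals → C:7, H:6, F:3, N:1, S:1.
In Hill order: C7H6F3NS.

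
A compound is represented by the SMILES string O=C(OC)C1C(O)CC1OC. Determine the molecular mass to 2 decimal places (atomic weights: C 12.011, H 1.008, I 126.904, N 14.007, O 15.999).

160.17 g/mol

First, the molecular formula is C7H12O4 (counting implicit H from valence).
  C: 7 × 12.011 = 84.077
  H: 12 × 1.008 = 12.096
  O: 4 × 15.999 = 63.996
Sum: 7×12.011 + 12×1.008 + 4×15.999 = 160.169 → 160.17 g/mol.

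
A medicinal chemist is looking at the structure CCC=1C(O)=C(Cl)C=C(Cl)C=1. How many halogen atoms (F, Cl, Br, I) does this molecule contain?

2

Halogen atoms appear at heavy-atom positions 7, 10 (2×Cl).
Other groups present: 1 hydroxyl.
Halogen count: 2.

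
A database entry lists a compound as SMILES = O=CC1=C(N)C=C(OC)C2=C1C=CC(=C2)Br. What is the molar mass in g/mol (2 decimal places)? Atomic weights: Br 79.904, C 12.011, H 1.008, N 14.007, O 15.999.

280.12 g/mol

First, the molecular formula is C12H10BrNO2 (counting implicit H from valence).
  Br: 1 × 79.904 = 79.904
  C: 12 × 12.011 = 144.132
  H: 10 × 1.008 = 10.080
  N: 1 × 14.007 = 14.007
  O: 2 × 15.999 = 31.998
Sum: 1×79.904 + 12×12.011 + 10×1.008 + 1×14.007 + 2×15.999 = 280.121 → 280.12 g/mol.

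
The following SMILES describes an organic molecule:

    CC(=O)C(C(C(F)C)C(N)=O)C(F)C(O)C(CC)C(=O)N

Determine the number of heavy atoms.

Every atom symbol written in the SMILES (organic subset) is one heavy atom; implicit H are not written.
Heavy atoms by element → C:13, F:2, N:2, O:4.
Total: 21.

21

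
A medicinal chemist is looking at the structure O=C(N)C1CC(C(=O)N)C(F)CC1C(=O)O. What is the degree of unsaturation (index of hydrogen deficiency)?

4

Molecular formula: C9H13FN2O4.
DoU = (2C + 2 + N − H − X) / 2, where X is the halogen count and O/S are ignored.
    = (2·9 + 2 + 2 − 13 − 1) / 2 = 8 / 2 = 4.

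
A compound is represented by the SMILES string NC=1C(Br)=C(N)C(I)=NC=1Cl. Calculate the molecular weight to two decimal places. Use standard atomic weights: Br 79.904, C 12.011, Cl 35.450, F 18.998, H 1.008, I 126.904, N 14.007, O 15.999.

348.37 g/mol

First, the molecular formula is C5H4BrClIN3 (counting implicit H from valence).
  Br: 1 × 79.904 = 79.904
  C: 5 × 12.011 = 60.055
  Cl: 1 × 35.450 = 35.450
  H: 4 × 1.008 = 4.032
  I: 1 × 126.904 = 126.904
  N: 3 × 14.007 = 42.021
Sum: 1×79.904 + 5×12.011 + 1×35.450 + 4×1.008 + 1×126.904 + 3×14.007 = 348.366 → 348.37 g/mol.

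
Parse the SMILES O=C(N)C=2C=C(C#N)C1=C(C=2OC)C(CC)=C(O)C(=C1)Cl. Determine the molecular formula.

C15H13ClN2O3

Walk through each heavy atom and fill implicit hydrogens from standard valence (C 4, N 3, O 2, S 2, halogen 1):
  atom 1: O, bond orders sum to 2 (valence 2) → 0 H
  atom 2: C, bond orders sum to 4 (valence 4) → 0 H
  atom 3: N, bond orders sum to 1 (valence 3) → 2 H
  atom 4: C, bond orders sum to 4 (valence 4) → 0 H
  atom 5: C, bond orders sum to 3 (valence 4) → 1 H
  atom 6: C, bond orders sum to 4 (valence 4) → 0 H
  atom 7: C, bond orders sum to 4 (valence 4) → 0 H
  atom 8: N, bond orders sum to 3 (valence 3) → 0 H
  atom 9: C, bond orders sum to 4 (valence 4) → 0 H
  atom 10: C, bond orders sum to 4 (valence 4) → 0 H
  atom 11: C, bond orders sum to 4 (valence 4) → 0 H
  atom 12: O, bond orders sum to 2 (valence 2) → 0 H
  atom 13: C, bond orders sum to 1 (valence 4) → 3 H
  atom 14: C, bond orders sum to 4 (valence 4) → 0 H
  atom 15: C, bond orders sum to 2 (valence 4) → 2 H
  atom 16: C, bond orders sum to 1 (valence 4) → 3 H
  atom 17: C, bond orders sum to 4 (valence 4) → 0 H
  atom 18: O, bond orders sum to 1 (valence 2) → 1 H
  atom 19: C, bond orders sum to 4 (valence 4) → 0 H
  atom 20: C, bond orders sum to 3 (valence 4) → 1 H
  atom 21: Cl (halogen, monovalent) → 0 H
Totals → C:15, H:13, Cl:1, N:2, O:3.
In Hill order: C15H13ClN2O3.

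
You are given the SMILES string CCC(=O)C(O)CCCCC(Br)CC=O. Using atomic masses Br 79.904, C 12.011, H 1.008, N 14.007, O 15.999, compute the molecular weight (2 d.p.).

279.17 g/mol

First, the molecular formula is C11H19BrO3 (counting implicit H from valence).
  Br: 1 × 79.904 = 79.904
  C: 11 × 12.011 = 132.121
  H: 19 × 1.008 = 19.152
  O: 3 × 15.999 = 47.997
Sum: 1×79.904 + 11×12.011 + 19×1.008 + 3×15.999 = 279.174 → 279.17 g/mol.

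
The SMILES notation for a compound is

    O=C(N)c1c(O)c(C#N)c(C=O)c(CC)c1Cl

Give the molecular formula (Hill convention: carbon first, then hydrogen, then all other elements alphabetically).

C11H9ClN2O3

Walk through each heavy atom and fill implicit hydrogens from standard valence (C 4, N 3, O 2, S 2, halogen 1); for lowercase aromatic atoms, an aromatic c carries 1 H when it has two neighbours and 0 H with three, and aromatic n carries 0 H:
  atom 1: O, bond orders sum to 2 (valence 2) → 0 H
  atom 2: C, bond orders sum to 4 (valence 4) → 0 H
  atom 3: N, bond orders sum to 1 (valence 3) → 2 H
  atom 4: aromatic c, 3 neighbours → 0 H
  atom 5: aromatic c, 3 neighbours → 0 H
  atom 6: O, bond orders sum to 1 (valence 2) → 1 H
  atom 7: aromatic c, 3 neighbours → 0 H
  atom 8: C, bond orders sum to 4 (valence 4) → 0 H
  atom 9: N, bond orders sum to 3 (valence 3) → 0 H
  atom 10: aromatic c, 3 neighbours → 0 H
  atom 11: C, bond orders sum to 3 (valence 4) → 1 H
  atom 12: O, bond orders sum to 2 (valence 2) → 0 H
  atom 13: aromatic c, 3 neighbours → 0 H
  atom 14: C, bond orders sum to 2 (valence 4) → 2 H
  atom 15: C, bond orders sum to 1 (valence 4) → 3 H
  atom 16: aromatic c, 3 neighbours → 0 H
  atom 17: Cl (halogen, monovalent) → 0 H
Totals → C:11, H:9, Cl:1, N:2, O:3.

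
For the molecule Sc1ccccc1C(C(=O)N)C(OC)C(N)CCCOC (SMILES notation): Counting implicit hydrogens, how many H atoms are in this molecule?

Walk through each heavy atom and fill implicit hydrogens from standard valence (C 4, N 3, O 2, S 2, halogen 1); for lowercase aromatic atoms, an aromatic c carries 1 H when it has two neighbours and 0 H with three, and aromatic n carries 0 H:
  atom 1: S, bond orders sum to 1 (valence 2) → 1 H
  atom 2: aromatic c, 3 neighbours → 0 H
  atom 3: aromatic c, 2 neighbours → 1 H
  atom 4: aromatic c, 2 neighbours → 1 H
  atom 5: aromatic c, 2 neighbours → 1 H
  atom 6: aromatic c, 2 neighbours → 1 H
  atom 7: aromatic c, 3 neighbours → 0 H
  atom 8: C, bond orders sum to 3 (valence 4) → 1 H
  atom 9: C, bond orders sum to 4 (valence 4) → 0 H
  atom 10: O, bond orders sum to 2 (valence 2) → 0 H
  atom 11: N, bond orders sum to 1 (valence 3) → 2 H
  atom 12: C, bond orders sum to 3 (valence 4) → 1 H
  atom 13: O, bond orders sum to 2 (valence 2) → 0 H
  atom 14: C, bond orders sum to 1 (valence 4) → 3 H
  atom 15: C, bond orders sum to 3 (valence 4) → 1 H
  atom 16: N, bond orders sum to 1 (valence 3) → 2 H
  atom 17: C, bond orders sum to 2 (valence 4) → 2 H
  atom 18: C, bond orders sum to 2 (valence 4) → 2 H
  atom 19: C, bond orders sum to 2 (valence 4) → 2 H
  atom 20: O, bond orders sum to 2 (valence 2) → 0 H
  atom 21: C, bond orders sum to 1 (valence 4) → 3 H
Total hydrogens: 24.

24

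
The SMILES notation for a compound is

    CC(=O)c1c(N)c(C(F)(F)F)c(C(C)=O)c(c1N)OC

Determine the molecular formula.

C12H13F3N2O3

Walk through each heavy atom and fill implicit hydrogens from standard valence (C 4, N 3, O 2, S 2, halogen 1); for lowercase aromatic atoms, an aromatic c carries 1 H when it has two neighbours and 0 H with three, and aromatic n carries 0 H:
  atom 1: C, bond orders sum to 1 (valence 4) → 3 H
  atom 2: C, bond orders sum to 4 (valence 4) → 0 H
  atom 3: O, bond orders sum to 2 (valence 2) → 0 H
  atom 4: aromatic c, 3 neighbours → 0 H
  atom 5: aromatic c, 3 neighbours → 0 H
  atom 6: N, bond orders sum to 1 (valence 3) → 2 H
  atom 7: aromatic c, 3 neighbours → 0 H
  atom 8: C, bond orders sum to 4 (valence 4) → 0 H
  atom 9: F (halogen, monovalent) → 0 H
  atom 10: F (halogen, monovalent) → 0 H
  atom 11: F (halogen, monovalent) → 0 H
  atom 12: aromatic c, 3 neighbours → 0 H
  atom 13: C, bond orders sum to 4 (valence 4) → 0 H
  atom 14: C, bond orders sum to 1 (valence 4) → 3 H
  atom 15: O, bond orders sum to 2 (valence 2) → 0 H
  atom 16: aromatic c, 3 neighbours → 0 H
  atom 17: aromatic c, 3 neighbours → 0 H
  atom 18: N, bond orders sum to 1 (valence 3) → 2 H
  atom 19: O, bond orders sum to 2 (valence 2) → 0 H
  atom 20: C, bond orders sum to 1 (valence 4) → 3 H
Totals → C:12, H:13, F:3, N:2, O:3.
In Hill order: C12H13F3N2O3.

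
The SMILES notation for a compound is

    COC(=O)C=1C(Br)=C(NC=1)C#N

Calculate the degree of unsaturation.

Molecular formula: C7H5BrN2O2.
DoU = (2C + 2 + N − H − X) / 2, where X is the halogen count and O/S are ignored.
    = (2·7 + 2 + 2 − 5 − 1) / 2 = 12 / 2 = 6.

6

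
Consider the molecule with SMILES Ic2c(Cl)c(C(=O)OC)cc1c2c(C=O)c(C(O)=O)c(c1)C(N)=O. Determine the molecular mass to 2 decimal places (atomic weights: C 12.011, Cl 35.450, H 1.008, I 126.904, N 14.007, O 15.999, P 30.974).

461.59 g/mol

First, the molecular formula is C15H9ClINO6 (counting implicit H from valence).
  C: 15 × 12.011 = 180.165
  Cl: 1 × 35.450 = 35.450
  H: 9 × 1.008 = 9.072
  I: 1 × 126.904 = 126.904
  N: 1 × 14.007 = 14.007
  O: 6 × 15.999 = 95.994
Sum: 15×12.011 + 1×35.450 + 9×1.008 + 1×126.904 + 1×14.007 + 6×15.999 = 461.592 → 461.59 g/mol.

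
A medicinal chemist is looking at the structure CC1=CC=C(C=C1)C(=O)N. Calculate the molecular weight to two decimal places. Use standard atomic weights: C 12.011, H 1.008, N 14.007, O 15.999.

First, the molecular formula is C8H9NO (counting implicit H from valence).
  C: 8 × 12.011 = 96.088
  H: 9 × 1.008 = 9.072
  N: 1 × 14.007 = 14.007
  O: 1 × 15.999 = 15.999
Sum: 8×12.011 + 9×1.008 + 1×14.007 + 1×15.999 = 135.166 → 135.17 g/mol.

135.17 g/mol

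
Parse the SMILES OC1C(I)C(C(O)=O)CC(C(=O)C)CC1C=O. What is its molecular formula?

Walk through each heavy atom and fill implicit hydrogens from standard valence (C 4, N 3, O 2, S 2, halogen 1):
  atom 1: O, bond orders sum to 1 (valence 2) → 1 H
  atom 2: C, bond orders sum to 3 (valence 4) → 1 H
  atom 3: C, bond orders sum to 3 (valence 4) → 1 H
  atom 4: I (halogen, monovalent) → 0 H
  atom 5: C, bond orders sum to 3 (valence 4) → 1 H
  atom 6: C, bond orders sum to 4 (valence 4) → 0 H
  atom 7: O, bond orders sum to 1 (valence 2) → 1 H
  atom 8: O, bond orders sum to 2 (valence 2) → 0 H
  atom 9: C, bond orders sum to 2 (valence 4) → 2 H
  atom 10: C, bond orders sum to 3 (valence 4) → 1 H
  atom 11: C, bond orders sum to 4 (valence 4) → 0 H
  atom 12: O, bond orders sum to 2 (valence 2) → 0 H
  atom 13: C, bond orders sum to 1 (valence 4) → 3 H
  atom 14: C, bond orders sum to 2 (valence 4) → 2 H
  atom 15: C, bond orders sum to 3 (valence 4) → 1 H
  atom 16: C, bond orders sum to 3 (valence 4) → 1 H
  atom 17: O, bond orders sum to 2 (valence 2) → 0 H
Totals → C:11, H:15, I:1, O:5.

C11H15IO5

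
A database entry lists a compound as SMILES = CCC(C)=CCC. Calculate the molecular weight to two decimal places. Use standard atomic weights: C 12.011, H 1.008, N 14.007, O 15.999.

First, the molecular formula is C7H14 (counting implicit H from valence).
  C: 7 × 12.011 = 84.077
  H: 14 × 1.008 = 14.112
Sum: 7×12.011 + 14×1.008 = 98.189 → 98.19 g/mol.

98.19 g/mol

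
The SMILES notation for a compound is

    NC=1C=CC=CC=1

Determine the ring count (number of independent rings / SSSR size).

1

In SMILES, each pair of matching ring-closure digits denotes one ring-closing bond; the number of such bonds equals the number of independent rings.
Ring-closure bonds here: 1.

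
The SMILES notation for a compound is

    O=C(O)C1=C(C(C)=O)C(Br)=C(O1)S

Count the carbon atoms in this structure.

7

Count every carbon token in the SMILES (each C, including those in ring-closure positions and inside branches).
Carbon count: 7.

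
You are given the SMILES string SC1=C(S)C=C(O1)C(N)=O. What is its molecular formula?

Walk through each heavy atom and fill implicit hydrogens from standard valence (C 4, N 3, O 2, S 2, halogen 1):
  atom 1: S, bond orders sum to 1 (valence 2) → 1 H
  atom 2: C, bond orders sum to 4 (valence 4) → 0 H
  atom 3: C, bond orders sum to 4 (valence 4) → 0 H
  atom 4: S, bond orders sum to 1 (valence 2) → 1 H
  atom 5: C, bond orders sum to 3 (valence 4) → 1 H
  atom 6: C, bond orders sum to 4 (valence 4) → 0 H
  atom 7: O, bond orders sum to 2 (valence 2) → 0 H
  atom 8: C, bond orders sum to 4 (valence 4) → 0 H
  atom 9: N, bond orders sum to 1 (valence 3) → 2 H
  atom 10: O, bond orders sum to 2 (valence 2) → 0 H
Totals → C:5, H:5, N:1, O:2, S:2.

C5H5NO2S2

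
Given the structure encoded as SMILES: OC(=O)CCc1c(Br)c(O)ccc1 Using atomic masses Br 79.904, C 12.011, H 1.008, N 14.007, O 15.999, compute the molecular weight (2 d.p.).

First, the molecular formula is C9H9BrO3 (counting implicit H from valence).
  Br: 1 × 79.904 = 79.904
  C: 9 × 12.011 = 108.099
  H: 9 × 1.008 = 9.072
  O: 3 × 15.999 = 47.997
Sum: 1×79.904 + 9×12.011 + 9×1.008 + 3×15.999 = 245.072 → 245.07 g/mol.

245.07 g/mol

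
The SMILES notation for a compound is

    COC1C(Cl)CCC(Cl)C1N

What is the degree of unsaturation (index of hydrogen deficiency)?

1

Molecular formula: C7H13Cl2NO.
DoU = (2C + 2 + N − H − X) / 2, where X is the halogen count and O/S are ignored.
    = (2·7 + 2 + 1 − 13 − 2) / 2 = 2 / 2 = 1.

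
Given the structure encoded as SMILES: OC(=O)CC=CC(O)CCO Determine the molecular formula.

C7H12O4

Walk through each heavy atom and fill implicit hydrogens from standard valence (C 4, N 3, O 2, S 2, halogen 1):
  atom 1: O, bond orders sum to 1 (valence 2) → 1 H
  atom 2: C, bond orders sum to 4 (valence 4) → 0 H
  atom 3: O, bond orders sum to 2 (valence 2) → 0 H
  atom 4: C, bond orders sum to 2 (valence 4) → 2 H
  atom 5: C, bond orders sum to 3 (valence 4) → 1 H
  atom 6: C, bond orders sum to 3 (valence 4) → 1 H
  atom 7: C, bond orders sum to 3 (valence 4) → 1 H
  atom 8: O, bond orders sum to 1 (valence 2) → 1 H
  atom 9: C, bond orders sum to 2 (valence 4) → 2 H
  atom 10: C, bond orders sum to 2 (valence 4) → 2 H
  atom 11: O, bond orders sum to 1 (valence 2) → 1 H
Totals → C:7, H:12, O:4.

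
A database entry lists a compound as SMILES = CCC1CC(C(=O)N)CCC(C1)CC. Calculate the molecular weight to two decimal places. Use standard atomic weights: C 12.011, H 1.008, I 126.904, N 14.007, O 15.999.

197.32 g/mol

First, the molecular formula is C12H23NO (counting implicit H from valence).
  C: 12 × 12.011 = 144.132
  H: 23 × 1.008 = 23.184
  N: 1 × 14.007 = 14.007
  O: 1 × 15.999 = 15.999
Sum: 12×12.011 + 23×1.008 + 1×14.007 + 1×15.999 = 197.322 → 197.32 g/mol.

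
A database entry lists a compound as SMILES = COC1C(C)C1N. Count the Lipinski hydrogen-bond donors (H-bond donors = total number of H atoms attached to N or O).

2

Donors: find every N or O and count the H atoms it carries.
  atom 2 (O): bond orders sum to 2 → 0 H
  atom 7 (N): bond orders sum to 1 → 2 H
Lipinski HBD = 2.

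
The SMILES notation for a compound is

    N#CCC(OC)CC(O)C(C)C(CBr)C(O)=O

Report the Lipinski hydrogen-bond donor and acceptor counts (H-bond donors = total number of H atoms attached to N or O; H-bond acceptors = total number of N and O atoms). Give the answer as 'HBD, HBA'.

Donors: find every N or O and count the H atoms it carries.
  atom 1 (N): bond orders sum to 3 → 0 H
  atom 5 (O): bond orders sum to 2 → 0 H
  atom 9 (O): bond orders sum to 1 → 1 H
  atom 16 (O): bond orders sum to 1 → 1 H
  atom 17 (O): bond orders sum to 2 → 0 H
Lipinski HBD = 2.
Acceptors: N atoms = 1, O atoms = 4 → HBA = 5.

2, 5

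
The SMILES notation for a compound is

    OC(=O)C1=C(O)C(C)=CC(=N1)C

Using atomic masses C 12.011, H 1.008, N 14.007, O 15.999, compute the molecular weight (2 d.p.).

First, the molecular formula is C8H9NO3 (counting implicit H from valence).
  C: 8 × 12.011 = 96.088
  H: 9 × 1.008 = 9.072
  N: 1 × 14.007 = 14.007
  O: 3 × 15.999 = 47.997
Sum: 8×12.011 + 9×1.008 + 1×14.007 + 3×15.999 = 167.164 → 167.16 g/mol.

167.16 g/mol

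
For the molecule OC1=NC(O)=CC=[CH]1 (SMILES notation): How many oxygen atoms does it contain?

Scan the SMILES for O atoms (remember two-letter symbols like Cl and Br are single atoms).
Oxygen count: 2.

2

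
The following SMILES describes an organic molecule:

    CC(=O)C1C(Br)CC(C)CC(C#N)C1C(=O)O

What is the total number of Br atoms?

Scan the SMILES for Br atoms (remember two-letter symbols like Cl and Br are single atoms).
Bromine count: 1.

1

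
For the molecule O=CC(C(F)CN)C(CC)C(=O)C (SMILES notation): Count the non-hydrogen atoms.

13

Every atom symbol written in the SMILES (organic subset) is one heavy atom; implicit H are not written.
Heavy atoms by element → C:9, F:1, N:1, O:2.
Total: 13.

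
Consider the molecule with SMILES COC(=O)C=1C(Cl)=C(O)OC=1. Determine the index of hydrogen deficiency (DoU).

Degree of unsaturation = (number of rings) + (number of π bonds).
Ring closures in the SMILES: 1.
π bonds: 3 double bonds (each 1 DoU) → 3 DoU from unsaturation.
Total DoU = 1 + 3 = 4.

4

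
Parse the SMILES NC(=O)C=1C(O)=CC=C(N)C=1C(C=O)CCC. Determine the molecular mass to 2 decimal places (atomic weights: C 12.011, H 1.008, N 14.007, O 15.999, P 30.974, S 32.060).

First, the molecular formula is C12H16N2O3 (counting implicit H from valence).
  C: 12 × 12.011 = 144.132
  H: 16 × 1.008 = 16.128
  N: 2 × 14.007 = 28.014
  O: 3 × 15.999 = 47.997
Sum: 12×12.011 + 16×1.008 + 2×14.007 + 3×15.999 = 236.271 → 236.27 g/mol.

236.27 g/mol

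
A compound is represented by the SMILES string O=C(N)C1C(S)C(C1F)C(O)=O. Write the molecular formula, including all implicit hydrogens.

Walk through each heavy atom and fill implicit hydrogens from standard valence (C 4, N 3, O 2, S 2, halogen 1):
  atom 1: O, bond orders sum to 2 (valence 2) → 0 H
  atom 2: C, bond orders sum to 4 (valence 4) → 0 H
  atom 3: N, bond orders sum to 1 (valence 3) → 2 H
  atom 4: C, bond orders sum to 3 (valence 4) → 1 H
  atom 5: C, bond orders sum to 3 (valence 4) → 1 H
  atom 6: S, bond orders sum to 1 (valence 2) → 1 H
  atom 7: C, bond orders sum to 3 (valence 4) → 1 H
  atom 8: C, bond orders sum to 3 (valence 4) → 1 H
  atom 9: F (halogen, monovalent) → 0 H
  atom 10: C, bond orders sum to 4 (valence 4) → 0 H
  atom 11: O, bond orders sum to 1 (valence 2) → 1 H
  atom 12: O, bond orders sum to 2 (valence 2) → 0 H
Totals → C:6, H:8, F:1, N:1, O:3, S:1.

C6H8FNO3S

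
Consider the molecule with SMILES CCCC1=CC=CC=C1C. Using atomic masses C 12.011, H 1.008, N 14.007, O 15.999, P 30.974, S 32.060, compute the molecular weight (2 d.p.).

134.22 g/mol

First, the molecular formula is C10H14 (counting implicit H from valence).
  C: 10 × 12.011 = 120.110
  H: 14 × 1.008 = 14.112
Sum: 10×12.011 + 14×1.008 = 134.222 → 134.22 g/mol.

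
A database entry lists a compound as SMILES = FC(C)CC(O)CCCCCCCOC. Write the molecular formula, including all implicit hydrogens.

C12H25FO2

Walk through each heavy atom and fill implicit hydrogens from standard valence (C 4, N 3, O 2, S 2, halogen 1):
  atom 1: F (halogen, monovalent) → 0 H
  atom 2: C, bond orders sum to 3 (valence 4) → 1 H
  atom 3: C, bond orders sum to 1 (valence 4) → 3 H
  atom 4: C, bond orders sum to 2 (valence 4) → 2 H
  atom 5: C, bond orders sum to 3 (valence 4) → 1 H
  atom 6: O, bond orders sum to 1 (valence 2) → 1 H
  atom 7: C, bond orders sum to 2 (valence 4) → 2 H
  atom 8: C, bond orders sum to 2 (valence 4) → 2 H
  atom 9: C, bond orders sum to 2 (valence 4) → 2 H
  atom 10: C, bond orders sum to 2 (valence 4) → 2 H
  atom 11: C, bond orders sum to 2 (valence 4) → 2 H
  atom 12: C, bond orders sum to 2 (valence 4) → 2 H
  atom 13: C, bond orders sum to 2 (valence 4) → 2 H
  atom 14: O, bond orders sum to 2 (valence 2) → 0 H
  atom 15: C, bond orders sum to 1 (valence 4) → 3 H
Totals → C:12, H:25, F:1, O:2.
In Hill order: C12H25FO2.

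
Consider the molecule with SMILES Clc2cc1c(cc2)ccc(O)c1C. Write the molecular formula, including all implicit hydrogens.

C11H9ClO

Walk through each heavy atom and fill implicit hydrogens from standard valence (C 4, N 3, O 2, S 2, halogen 1); for lowercase aromatic atoms, an aromatic c carries 1 H when it has two neighbours and 0 H with three, and aromatic n carries 0 H:
  atom 1: Cl (halogen, monovalent) → 0 H
  atom 2: aromatic c, 3 neighbours → 0 H
  atom 3: aromatic c, 2 neighbours → 1 H
  atom 4: aromatic c, 3 neighbours → 0 H
  atom 5: aromatic c, 3 neighbours → 0 H
  atom 6: aromatic c, 2 neighbours → 1 H
  atom 7: aromatic c, 2 neighbours → 1 H
  atom 8: aromatic c, 2 neighbours → 1 H
  atom 9: aromatic c, 2 neighbours → 1 H
  atom 10: aromatic c, 3 neighbours → 0 H
  atom 11: O, bond orders sum to 1 (valence 2) → 1 H
  atom 12: aromatic c, 3 neighbours → 0 H
  atom 13: C, bond orders sum to 1 (valence 4) → 3 H
Totals → C:11, H:9, Cl:1, O:1.
In Hill order: C11H9ClO.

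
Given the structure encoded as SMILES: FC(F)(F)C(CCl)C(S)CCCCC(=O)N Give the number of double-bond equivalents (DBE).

1

Degree of unsaturation = (number of rings) + (number of π bonds).
Ring closures in the SMILES: 0.
π bonds: 1 double bond (each 1 DoU) → 1 DoU from unsaturation.
Total DoU = 0 + 1 = 1.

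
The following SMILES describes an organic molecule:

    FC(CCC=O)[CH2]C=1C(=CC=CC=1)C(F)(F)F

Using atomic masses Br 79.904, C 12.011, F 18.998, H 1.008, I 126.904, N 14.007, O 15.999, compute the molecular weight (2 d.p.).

248.22 g/mol

First, the molecular formula is C12H12F4O (counting implicit H from valence).
  C: 12 × 12.011 = 144.132
  F: 4 × 18.998 = 75.992
  H: 12 × 1.008 = 12.096
  O: 1 × 15.999 = 15.999
Sum: 12×12.011 + 4×18.998 + 12×1.008 + 1×15.999 = 248.219 → 248.22 g/mol.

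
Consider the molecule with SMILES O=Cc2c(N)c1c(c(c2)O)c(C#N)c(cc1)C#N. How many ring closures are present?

2

In SMILES, each pair of matching ring-closure digits denotes one ring-closing bond; the number of such bonds equals the number of independent rings.
Ring-closure bonds here: 2.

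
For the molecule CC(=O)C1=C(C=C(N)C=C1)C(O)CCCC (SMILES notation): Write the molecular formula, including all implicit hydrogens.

C13H19NO2

Walk through each heavy atom and fill implicit hydrogens from standard valence (C 4, N 3, O 2, S 2, halogen 1):
  atom 1: C, bond orders sum to 1 (valence 4) → 3 H
  atom 2: C, bond orders sum to 4 (valence 4) → 0 H
  atom 3: O, bond orders sum to 2 (valence 2) → 0 H
  atom 4: C, bond orders sum to 4 (valence 4) → 0 H
  atom 5: C, bond orders sum to 4 (valence 4) → 0 H
  atom 6: C, bond orders sum to 3 (valence 4) → 1 H
  atom 7: C, bond orders sum to 4 (valence 4) → 0 H
  atom 8: N, bond orders sum to 1 (valence 3) → 2 H
  atom 9: C, bond orders sum to 3 (valence 4) → 1 H
  atom 10: C, bond orders sum to 3 (valence 4) → 1 H
  atom 11: C, bond orders sum to 3 (valence 4) → 1 H
  atom 12: O, bond orders sum to 1 (valence 2) → 1 H
  atom 13: C, bond orders sum to 2 (valence 4) → 2 H
  atom 14: C, bond orders sum to 2 (valence 4) → 2 H
  atom 15: C, bond orders sum to 2 (valence 4) → 2 H
  atom 16: C, bond orders sum to 1 (valence 4) → 3 H
Totals → C:13, H:19, N:1, O:2.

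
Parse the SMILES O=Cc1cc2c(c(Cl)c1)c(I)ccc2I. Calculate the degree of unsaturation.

Molecular formula: C11H5ClI2O.
DoU = (2C + 2 + N − H − X) / 2, where X is the halogen count and O/S are ignored.
    = (2·11 + 2 + 0 − 5 − 3) / 2 = 16 / 2 = 8.

8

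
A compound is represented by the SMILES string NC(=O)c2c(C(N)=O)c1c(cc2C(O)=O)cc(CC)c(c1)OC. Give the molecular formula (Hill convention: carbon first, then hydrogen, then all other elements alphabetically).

Walk through each heavy atom and fill implicit hydrogens from standard valence (C 4, N 3, O 2, S 2, halogen 1); for lowercase aromatic atoms, an aromatic c carries 1 H when it has two neighbours and 0 H with three, and aromatic n carries 0 H:
  atom 1: N, bond orders sum to 1 (valence 3) → 2 H
  atom 2: C, bond orders sum to 4 (valence 4) → 0 H
  atom 3: O, bond orders sum to 2 (valence 2) → 0 H
  atom 4: aromatic c, 3 neighbours → 0 H
  atom 5: aromatic c, 3 neighbours → 0 H
  atom 6: C, bond orders sum to 4 (valence 4) → 0 H
  atom 7: N, bond orders sum to 1 (valence 3) → 2 H
  atom 8: O, bond orders sum to 2 (valence 2) → 0 H
  atom 9: aromatic c, 3 neighbours → 0 H
  atom 10: aromatic c, 3 neighbours → 0 H
  atom 11: aromatic c, 2 neighbours → 1 H
  atom 12: aromatic c, 3 neighbours → 0 H
  atom 13: C, bond orders sum to 4 (valence 4) → 0 H
  atom 14: O, bond orders sum to 1 (valence 2) → 1 H
  atom 15: O, bond orders sum to 2 (valence 2) → 0 H
  atom 16: aromatic c, 2 neighbours → 1 H
  atom 17: aromatic c, 3 neighbours → 0 H
  atom 18: C, bond orders sum to 2 (valence 4) → 2 H
  atom 19: C, bond orders sum to 1 (valence 4) → 3 H
  atom 20: aromatic c, 3 neighbours → 0 H
  atom 21: aromatic c, 2 neighbours → 1 H
  atom 22: O, bond orders sum to 2 (valence 2) → 0 H
  atom 23: C, bond orders sum to 1 (valence 4) → 3 H
Totals → C:16, H:16, N:2, O:5.

C16H16N2O5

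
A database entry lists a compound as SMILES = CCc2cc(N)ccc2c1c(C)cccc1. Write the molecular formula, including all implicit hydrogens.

C15H17N

Walk through each heavy atom and fill implicit hydrogens from standard valence (C 4, N 3, O 2, S 2, halogen 1); for lowercase aromatic atoms, an aromatic c carries 1 H when it has two neighbours and 0 H with three, and aromatic n carries 0 H:
  atom 1: C, bond orders sum to 1 (valence 4) → 3 H
  atom 2: C, bond orders sum to 2 (valence 4) → 2 H
  atom 3: aromatic c, 3 neighbours → 0 H
  atom 4: aromatic c, 2 neighbours → 1 H
  atom 5: aromatic c, 3 neighbours → 0 H
  atom 6: N, bond orders sum to 1 (valence 3) → 2 H
  atom 7: aromatic c, 2 neighbours → 1 H
  atom 8: aromatic c, 2 neighbours → 1 H
  atom 9: aromatic c, 3 neighbours → 0 H
  atom 10: aromatic c, 3 neighbours → 0 H
  atom 11: aromatic c, 3 neighbours → 0 H
  atom 12: C, bond orders sum to 1 (valence 4) → 3 H
  atom 13: aromatic c, 2 neighbours → 1 H
  atom 14: aromatic c, 2 neighbours → 1 H
  atom 15: aromatic c, 2 neighbours → 1 H
  atom 16: aromatic c, 2 neighbours → 1 H
Totals → C:15, H:17, N:1.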